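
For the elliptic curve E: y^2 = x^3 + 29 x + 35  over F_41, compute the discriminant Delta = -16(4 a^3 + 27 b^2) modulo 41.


4 a^3 + 27 b^2 = 4*29^3 + 27*35^2 = 97556 + 33075 = 130631
Delta = -16 * (130631) = -2090096
Delta mod 41 = 2

Delta = 2 (mod 41)


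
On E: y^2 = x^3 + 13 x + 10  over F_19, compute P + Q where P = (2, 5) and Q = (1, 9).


P != Q, so use the chord formula.
s = (y2 - y1) / (x2 - x1) = (4) / (18) mod 19 = 15
x3 = s^2 - x1 - x2 mod 19 = 15^2 - 2 - 1 = 13
y3 = s (x1 - x3) - y1 mod 19 = 15 * (2 - 13) - 5 = 1

P + Q = (13, 1)


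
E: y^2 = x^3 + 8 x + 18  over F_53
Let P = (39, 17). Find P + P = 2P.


Doubling: s = (3 x1^2 + a) / (2 y1)
s = (3*39^2 + 8) / (2*17) mod 53 = 30
x3 = s^2 - 2 x1 mod 53 = 30^2 - 2*39 = 27
y3 = s (x1 - x3) - y1 mod 53 = 30 * (39 - 27) - 17 = 25

2P = (27, 25)


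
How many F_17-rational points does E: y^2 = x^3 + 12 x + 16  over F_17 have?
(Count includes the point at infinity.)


For each x in F_17, count y with y^2 = x^3 + 12 x + 16 mod 17:
  x = 0: RHS = 16, y in [4, 13]  -> 2 point(s)
  x = 4: RHS = 9, y in [3, 14]  -> 2 point(s)
  x = 6: RHS = 15, y in [7, 10]  -> 2 point(s)
  x = 7: RHS = 1, y in [1, 16]  -> 2 point(s)
  x = 11: RHS = 0, y in [0]  -> 1 point(s)
  x = 12: RHS = 1, y in [1, 16]  -> 2 point(s)
  x = 14: RHS = 4, y in [2, 15]  -> 2 point(s)
  x = 15: RHS = 1, y in [1, 16]  -> 2 point(s)
Affine points: 15. Add the point at infinity: total = 16.

#E(F_17) = 16


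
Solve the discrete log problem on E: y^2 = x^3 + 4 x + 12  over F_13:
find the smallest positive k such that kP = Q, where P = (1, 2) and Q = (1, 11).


Enumerate multiples of P until we hit Q = (1, 11):
  1P = (1, 2)
  2P = (10, 5)
  3P = (5, 1)
  4P = (3, 5)
  5P = (8, 7)
  6P = (0, 8)
  7P = (9, 7)
  8P = (4, 1)
  9P = (11, 10)
  10P = (11, 3)
  11P = (4, 12)
  12P = (9, 6)
  13P = (0, 5)
  14P = (8, 6)
  15P = (3, 8)
  16P = (5, 12)
  17P = (10, 8)
  18P = (1, 11)
Match found at i = 18.

k = 18


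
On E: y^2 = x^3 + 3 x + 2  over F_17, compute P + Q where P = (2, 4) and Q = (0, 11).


P != Q, so use the chord formula.
s = (y2 - y1) / (x2 - x1) = (7) / (15) mod 17 = 5
x3 = s^2 - x1 - x2 mod 17 = 5^2 - 2 - 0 = 6
y3 = s (x1 - x3) - y1 mod 17 = 5 * (2 - 6) - 4 = 10

P + Q = (6, 10)


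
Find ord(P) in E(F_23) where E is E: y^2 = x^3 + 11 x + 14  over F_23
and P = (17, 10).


Compute successive multiples of P until we hit O:
  1P = (17, 10)
  2P = (1, 7)
  3P = (8, 19)
  4P = (22, 18)
  5P = (16, 10)
  6P = (13, 13)
  7P = (18, 8)
  8P = (15, 9)
  ... (continuing to 18P)
  18P = O

ord(P) = 18


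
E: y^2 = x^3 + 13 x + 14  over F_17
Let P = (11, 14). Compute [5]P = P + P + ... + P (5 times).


k = 5 = 101_2 (binary, LSB first: 101)
Double-and-add from P = (11, 14):
  bit 0 = 1: acc = O + (11, 14) = (11, 14)
  bit 1 = 0: acc unchanged = (11, 14)
  bit 2 = 1: acc = (11, 14) + (14, 13) = (11, 3)

5P = (11, 3)


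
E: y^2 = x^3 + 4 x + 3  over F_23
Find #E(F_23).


For each x in F_23, count y with y^2 = x^3 + 4 x + 3 mod 23:
  x = 0: RHS = 3, y in [7, 16]  -> 2 point(s)
  x = 1: RHS = 8, y in [10, 13]  -> 2 point(s)
  x = 6: RHS = 13, y in [6, 17]  -> 2 point(s)
  x = 7: RHS = 6, y in [11, 12]  -> 2 point(s)
  x = 8: RHS = 18, y in [8, 15]  -> 2 point(s)
  x = 9: RHS = 9, y in [3, 20]  -> 2 point(s)
  x = 10: RHS = 8, y in [10, 13]  -> 2 point(s)
  x = 12: RHS = 8, y in [10, 13]  -> 2 point(s)
  x = 16: RHS = 0, y in [0]  -> 1 point(s)
  x = 17: RHS = 16, y in [4, 19]  -> 2 point(s)
Affine points: 19. Add the point at infinity: total = 20.

#E(F_23) = 20


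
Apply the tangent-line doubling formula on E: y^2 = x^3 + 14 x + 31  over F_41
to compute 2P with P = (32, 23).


Doubling: s = (3 x1^2 + a) / (2 y1)
s = (3*32^2 + 14) / (2*23) mod 41 = 35
x3 = s^2 - 2 x1 mod 41 = 35^2 - 2*32 = 13
y3 = s (x1 - x3) - y1 mod 41 = 35 * (32 - 13) - 23 = 27

2P = (13, 27)


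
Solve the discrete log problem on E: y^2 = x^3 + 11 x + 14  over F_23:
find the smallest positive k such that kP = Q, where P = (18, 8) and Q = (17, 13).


Enumerate multiples of P until we hit Q = (17, 13):
  1P = (18, 8)
  2P = (22, 5)
  3P = (8, 19)
  4P = (15, 14)
  5P = (17, 13)
Match found at i = 5.

k = 5


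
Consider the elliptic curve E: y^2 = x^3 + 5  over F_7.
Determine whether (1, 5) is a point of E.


Check whether y^2 = x^3 + 0 x + 5 (mod 7) for (x, y) = (1, 5).
LHS: y^2 = 5^2 mod 7 = 4
RHS: x^3 + 0 x + 5 = 1^3 + 0*1 + 5 mod 7 = 6
LHS != RHS

No, not on the curve


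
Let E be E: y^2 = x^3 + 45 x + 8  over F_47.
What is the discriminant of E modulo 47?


4 a^3 + 27 b^2 = 4*45^3 + 27*8^2 = 364500 + 1728 = 366228
Delta = -16 * (366228) = -5859648
Delta mod 47 = 30

Delta = 30 (mod 47)


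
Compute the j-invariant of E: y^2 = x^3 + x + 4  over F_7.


Delta = -16(4 a^3 + 27 b^2) mod 7 = 3
-1728 * (4 a)^3 = -1728 * (4*1)^3 mod 7 = 1
j = 1 * 3^(-1) mod 7 = 5

j = 5 (mod 7)


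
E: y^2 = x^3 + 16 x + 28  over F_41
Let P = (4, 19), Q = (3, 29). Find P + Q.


P != Q, so use the chord formula.
s = (y2 - y1) / (x2 - x1) = (10) / (40) mod 41 = 31
x3 = s^2 - x1 - x2 mod 41 = 31^2 - 4 - 3 = 11
y3 = s (x1 - x3) - y1 mod 41 = 31 * (4 - 11) - 19 = 10

P + Q = (11, 10)


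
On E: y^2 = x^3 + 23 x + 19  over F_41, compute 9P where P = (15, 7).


k = 9 = 1001_2 (binary, LSB first: 1001)
Double-and-add from P = (15, 7):
  bit 0 = 1: acc = O + (15, 7) = (15, 7)
  bit 1 = 0: acc unchanged = (15, 7)
  bit 2 = 0: acc unchanged = (15, 7)
  bit 3 = 1: acc = (15, 7) + (14, 16) = (11, 39)

9P = (11, 39)


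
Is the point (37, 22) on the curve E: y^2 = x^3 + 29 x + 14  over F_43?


Check whether y^2 = x^3 + 29 x + 14 (mod 43) for (x, y) = (37, 22).
LHS: y^2 = 22^2 mod 43 = 11
RHS: x^3 + 29 x + 14 = 37^3 + 29*37 + 14 mod 43 = 11
LHS = RHS

Yes, on the curve


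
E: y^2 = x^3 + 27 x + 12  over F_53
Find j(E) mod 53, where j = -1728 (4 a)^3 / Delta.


Delta = -16(4 a^3 + 27 b^2) mod 53 = 6
-1728 * (4 a)^3 = -1728 * (4*27)^3 mod 53 = 9
j = 9 * 6^(-1) mod 53 = 28

j = 28 (mod 53)


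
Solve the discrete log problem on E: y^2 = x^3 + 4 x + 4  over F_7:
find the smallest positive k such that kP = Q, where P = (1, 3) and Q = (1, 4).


Enumerate multiples of P until we hit Q = (1, 4):
  1P = (1, 3)
  2P = (5, 4)
  3P = (5, 3)
  4P = (1, 4)
Match found at i = 4.

k = 4


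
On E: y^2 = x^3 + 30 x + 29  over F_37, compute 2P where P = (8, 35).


Doubling: s = (3 x1^2 + a) / (2 y1)
s = (3*8^2 + 30) / (2*35) mod 37 = 0
x3 = s^2 - 2 x1 mod 37 = 0^2 - 2*8 = 21
y3 = s (x1 - x3) - y1 mod 37 = 0 * (8 - 21) - 35 = 2

2P = (21, 2)


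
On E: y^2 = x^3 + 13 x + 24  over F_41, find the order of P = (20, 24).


Compute successive multiples of P until we hit O:
  1P = (20, 24)
  2P = (32, 11)
  3P = (40, 25)
  4P = (26, 29)
  5P = (31, 1)
  6P = (33, 33)
  7P = (37, 21)
  8P = (9, 3)
  ... (continuing to 48P)
  48P = O

ord(P) = 48


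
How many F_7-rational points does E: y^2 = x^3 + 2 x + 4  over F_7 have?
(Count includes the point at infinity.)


For each x in F_7, count y with y^2 = x^3 + 2 x + 4 mod 7:
  x = 0: RHS = 4, y in [2, 5]  -> 2 point(s)
  x = 1: RHS = 0, y in [0]  -> 1 point(s)
  x = 2: RHS = 2, y in [3, 4]  -> 2 point(s)
  x = 3: RHS = 2, y in [3, 4]  -> 2 point(s)
  x = 6: RHS = 1, y in [1, 6]  -> 2 point(s)
Affine points: 9. Add the point at infinity: total = 10.

#E(F_7) = 10


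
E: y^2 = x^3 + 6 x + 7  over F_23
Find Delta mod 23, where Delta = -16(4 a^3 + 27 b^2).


4 a^3 + 27 b^2 = 4*6^3 + 27*7^2 = 864 + 1323 = 2187
Delta = -16 * (2187) = -34992
Delta mod 23 = 14

Delta = 14 (mod 23)


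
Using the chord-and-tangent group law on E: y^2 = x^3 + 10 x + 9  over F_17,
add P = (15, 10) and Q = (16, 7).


P != Q, so use the chord formula.
s = (y2 - y1) / (x2 - x1) = (14) / (1) mod 17 = 14
x3 = s^2 - x1 - x2 mod 17 = 14^2 - 15 - 16 = 12
y3 = s (x1 - x3) - y1 mod 17 = 14 * (15 - 12) - 10 = 15

P + Q = (12, 15)


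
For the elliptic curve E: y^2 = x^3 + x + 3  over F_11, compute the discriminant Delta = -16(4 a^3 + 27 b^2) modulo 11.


4 a^3 + 27 b^2 = 4*1^3 + 27*3^2 = 4 + 243 = 247
Delta = -16 * (247) = -3952
Delta mod 11 = 8

Delta = 8 (mod 11)


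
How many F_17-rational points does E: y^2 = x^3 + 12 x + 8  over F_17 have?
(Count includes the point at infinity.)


For each x in F_17, count y with y^2 = x^3 + 12 x + 8 mod 17:
  x = 0: RHS = 8, y in [5, 12]  -> 2 point(s)
  x = 1: RHS = 4, y in [2, 15]  -> 2 point(s)
  x = 4: RHS = 1, y in [1, 16]  -> 2 point(s)
  x = 8: RHS = 4, y in [2, 15]  -> 2 point(s)
  x = 11: RHS = 9, y in [3, 14]  -> 2 point(s)
  x = 13: RHS = 15, y in [7, 10]  -> 2 point(s)
  x = 14: RHS = 13, y in [8, 9]  -> 2 point(s)
Affine points: 14. Add the point at infinity: total = 15.

#E(F_17) = 15


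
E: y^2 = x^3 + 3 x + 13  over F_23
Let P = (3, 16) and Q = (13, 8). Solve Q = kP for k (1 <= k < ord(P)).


Enumerate multiples of P until we hit Q = (13, 8):
  1P = (3, 16)
  2P = (0, 17)
  3P = (15, 11)
  4P = (13, 15)
  5P = (10, 10)
  6P = (22, 20)
  7P = (22, 3)
  8P = (10, 13)
  9P = (13, 8)
Match found at i = 9.

k = 9


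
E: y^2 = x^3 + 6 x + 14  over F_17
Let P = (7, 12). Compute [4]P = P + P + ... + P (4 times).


k = 4 = 100_2 (binary, LSB first: 001)
Double-and-add from P = (7, 12):
  bit 0 = 0: acc unchanged = O
  bit 1 = 0: acc unchanged = O
  bit 2 = 1: acc = O + (2, 0) = (2, 0)

4P = (2, 0)


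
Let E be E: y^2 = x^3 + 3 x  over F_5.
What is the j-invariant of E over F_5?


Delta = -16(4 a^3 + 27 b^2) mod 5 = 2
-1728 * (4 a)^3 = -1728 * (4*3)^3 mod 5 = 1
j = 1 * 2^(-1) mod 5 = 3

j = 3 (mod 5)


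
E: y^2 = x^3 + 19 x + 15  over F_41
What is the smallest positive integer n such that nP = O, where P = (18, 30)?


Compute successive multiples of P until we hit O:
  1P = (18, 30)
  2P = (4, 14)
  3P = (27, 30)
  4P = (37, 11)
  5P = (28, 21)
  6P = (20, 21)
  7P = (13, 9)
  8P = (26, 2)
  ... (continuing to 21P)
  21P = O

ord(P) = 21


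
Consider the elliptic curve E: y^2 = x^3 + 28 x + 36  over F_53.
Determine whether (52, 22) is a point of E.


Check whether y^2 = x^3 + 28 x + 36 (mod 53) for (x, y) = (52, 22).
LHS: y^2 = 22^2 mod 53 = 7
RHS: x^3 + 28 x + 36 = 52^3 + 28*52 + 36 mod 53 = 7
LHS = RHS

Yes, on the curve


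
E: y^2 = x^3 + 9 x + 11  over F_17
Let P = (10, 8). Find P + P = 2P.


Doubling: s = (3 x1^2 + a) / (2 y1)
s = (3*10^2 + 9) / (2*8) mod 17 = 14
x3 = s^2 - 2 x1 mod 17 = 14^2 - 2*10 = 6
y3 = s (x1 - x3) - y1 mod 17 = 14 * (10 - 6) - 8 = 14

2P = (6, 14)


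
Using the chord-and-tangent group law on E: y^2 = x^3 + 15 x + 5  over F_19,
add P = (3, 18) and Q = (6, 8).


P != Q, so use the chord formula.
s = (y2 - y1) / (x2 - x1) = (9) / (3) mod 19 = 3
x3 = s^2 - x1 - x2 mod 19 = 3^2 - 3 - 6 = 0
y3 = s (x1 - x3) - y1 mod 19 = 3 * (3 - 0) - 18 = 10

P + Q = (0, 10)


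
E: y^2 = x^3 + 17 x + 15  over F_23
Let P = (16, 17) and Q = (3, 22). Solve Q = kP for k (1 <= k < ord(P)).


Enumerate multiples of P until we hit Q = (3, 22):
  1P = (16, 17)
  2P = (4, 3)
  3P = (5, 15)
  4P = (18, 14)
  5P = (20, 12)
  6P = (13, 8)
  7P = (3, 22)
Match found at i = 7.

k = 7


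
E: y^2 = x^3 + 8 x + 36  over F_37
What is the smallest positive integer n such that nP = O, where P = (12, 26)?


Compute successive multiples of P until we hit O:
  1P = (12, 26)
  2P = (6, 2)
  3P = (35, 30)
  4P = (15, 33)
  5P = (36, 29)
  6P = (0, 31)
  7P = (28, 30)
  8P = (4, 13)
  ... (continuing to 31P)
  31P = O

ord(P) = 31


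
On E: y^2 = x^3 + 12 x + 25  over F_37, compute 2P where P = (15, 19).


Doubling: s = (3 x1^2 + a) / (2 y1)
s = (3*15^2 + 12) / (2*19) mod 37 = 21
x3 = s^2 - 2 x1 mod 37 = 21^2 - 2*15 = 4
y3 = s (x1 - x3) - y1 mod 37 = 21 * (15 - 4) - 19 = 27

2P = (4, 27)


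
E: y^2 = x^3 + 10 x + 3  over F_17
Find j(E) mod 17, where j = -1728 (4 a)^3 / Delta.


Delta = -16(4 a^3 + 27 b^2) mod 17 = 10
-1728 * (4 a)^3 = -1728 * (4*10)^3 mod 17 = 4
j = 4 * 10^(-1) mod 17 = 14

j = 14 (mod 17)


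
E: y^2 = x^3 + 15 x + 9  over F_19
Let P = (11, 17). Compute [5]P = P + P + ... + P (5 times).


k = 5 = 101_2 (binary, LSB first: 101)
Double-and-add from P = (11, 17):
  bit 0 = 1: acc = O + (11, 17) = (11, 17)
  bit 1 = 0: acc unchanged = (11, 17)
  bit 2 = 1: acc = (11, 17) + (2, 3) = (11, 2)

5P = (11, 2)


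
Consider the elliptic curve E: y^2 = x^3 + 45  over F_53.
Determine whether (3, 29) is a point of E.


Check whether y^2 = x^3 + 0 x + 45 (mod 53) for (x, y) = (3, 29).
LHS: y^2 = 29^2 mod 53 = 46
RHS: x^3 + 0 x + 45 = 3^3 + 0*3 + 45 mod 53 = 19
LHS != RHS

No, not on the curve


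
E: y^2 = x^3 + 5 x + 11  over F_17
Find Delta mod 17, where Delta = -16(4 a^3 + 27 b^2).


4 a^3 + 27 b^2 = 4*5^3 + 27*11^2 = 500 + 3267 = 3767
Delta = -16 * (3767) = -60272
Delta mod 17 = 10

Delta = 10 (mod 17)


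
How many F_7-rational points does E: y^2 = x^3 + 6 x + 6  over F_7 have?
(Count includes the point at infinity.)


For each x in F_7, count y with y^2 = x^3 + 6 x + 6 mod 7:
  x = 3: RHS = 2, y in [3, 4]  -> 2 point(s)
  x = 5: RHS = 0, y in [0]  -> 1 point(s)
Affine points: 3. Add the point at infinity: total = 4.

#E(F_7) = 4


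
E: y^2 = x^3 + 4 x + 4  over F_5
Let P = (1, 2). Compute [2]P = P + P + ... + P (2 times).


k = 2 = 10_2 (binary, LSB first: 01)
Double-and-add from P = (1, 2):
  bit 0 = 0: acc unchanged = O
  bit 1 = 1: acc = O + (2, 0) = (2, 0)

2P = (2, 0)


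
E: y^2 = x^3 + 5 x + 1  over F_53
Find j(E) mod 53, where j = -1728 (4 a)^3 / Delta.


Delta = -16(4 a^3 + 27 b^2) mod 53 = 48
-1728 * (4 a)^3 = -1728 * (4*5)^3 mod 53 = 43
j = 43 * 48^(-1) mod 53 = 2

j = 2 (mod 53)


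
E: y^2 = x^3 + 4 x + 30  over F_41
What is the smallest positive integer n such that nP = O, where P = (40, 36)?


Compute successive multiples of P until we hit O:
  1P = (40, 36)
  2P = (7, 27)
  3P = (10, 2)
  4P = (28, 35)
  5P = (16, 7)
  6P = (16, 34)
  7P = (28, 6)
  8P = (10, 39)
  ... (continuing to 11P)
  11P = O

ord(P) = 11


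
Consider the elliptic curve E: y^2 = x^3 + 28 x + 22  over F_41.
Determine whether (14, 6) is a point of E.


Check whether y^2 = x^3 + 28 x + 22 (mod 41) for (x, y) = (14, 6).
LHS: y^2 = 6^2 mod 41 = 36
RHS: x^3 + 28 x + 22 = 14^3 + 28*14 + 22 mod 41 = 1
LHS != RHS

No, not on the curve


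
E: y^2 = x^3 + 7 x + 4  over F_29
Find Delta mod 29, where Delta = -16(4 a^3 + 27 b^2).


4 a^3 + 27 b^2 = 4*7^3 + 27*4^2 = 1372 + 432 = 1804
Delta = -16 * (1804) = -28864
Delta mod 29 = 20

Delta = 20 (mod 29)


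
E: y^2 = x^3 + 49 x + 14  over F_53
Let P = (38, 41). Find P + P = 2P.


Doubling: s = (3 x1^2 + a) / (2 y1)
s = (3*38^2 + 49) / (2*41) mod 53 = 14
x3 = s^2 - 2 x1 mod 53 = 14^2 - 2*38 = 14
y3 = s (x1 - x3) - y1 mod 53 = 14 * (38 - 14) - 41 = 30

2P = (14, 30)


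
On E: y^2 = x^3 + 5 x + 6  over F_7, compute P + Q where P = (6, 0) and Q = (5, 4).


P != Q, so use the chord formula.
s = (y2 - y1) / (x2 - x1) = (4) / (6) mod 7 = 3
x3 = s^2 - x1 - x2 mod 7 = 3^2 - 6 - 5 = 5
y3 = s (x1 - x3) - y1 mod 7 = 3 * (6 - 5) - 0 = 3

P + Q = (5, 3)


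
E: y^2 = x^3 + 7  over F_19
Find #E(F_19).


For each x in F_19, count y with y^2 = x^3 + 0 x + 7 mod 19:
  x = 0: RHS = 7, y in [8, 11]  -> 2 point(s)
  x = 8: RHS = 6, y in [5, 14]  -> 2 point(s)
  x = 10: RHS = 0, y in [0]  -> 1 point(s)
  x = 12: RHS = 6, y in [5, 14]  -> 2 point(s)
  x = 13: RHS = 0, y in [0]  -> 1 point(s)
  x = 15: RHS = 0, y in [0]  -> 1 point(s)
  x = 18: RHS = 6, y in [5, 14]  -> 2 point(s)
Affine points: 11. Add the point at infinity: total = 12.

#E(F_19) = 12


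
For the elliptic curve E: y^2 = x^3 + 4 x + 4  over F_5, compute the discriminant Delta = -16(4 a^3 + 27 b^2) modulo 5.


4 a^3 + 27 b^2 = 4*4^3 + 27*4^2 = 256 + 432 = 688
Delta = -16 * (688) = -11008
Delta mod 5 = 2

Delta = 2 (mod 5)


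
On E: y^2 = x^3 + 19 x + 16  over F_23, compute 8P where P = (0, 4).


k = 8 = 1000_2 (binary, LSB first: 0001)
Double-and-add from P = (0, 4):
  bit 0 = 0: acc unchanged = O
  bit 1 = 0: acc unchanged = O
  bit 2 = 0: acc unchanged = O
  bit 3 = 1: acc = O + (2, 4) = (2, 4)

8P = (2, 4)


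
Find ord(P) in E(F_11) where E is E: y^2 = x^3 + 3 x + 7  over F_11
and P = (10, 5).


Compute successive multiples of P until we hit O:
  1P = (10, 5)
  2P = (5, 9)
  3P = (5, 2)
  4P = (10, 6)
  5P = O

ord(P) = 5


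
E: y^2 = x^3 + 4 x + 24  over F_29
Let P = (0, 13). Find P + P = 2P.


Doubling: s = (3 x1^2 + a) / (2 y1)
s = (3*0^2 + 4) / (2*13) mod 29 = 18
x3 = s^2 - 2 x1 mod 29 = 18^2 - 2*0 = 5
y3 = s (x1 - x3) - y1 mod 29 = 18 * (0 - 5) - 13 = 13

2P = (5, 13)


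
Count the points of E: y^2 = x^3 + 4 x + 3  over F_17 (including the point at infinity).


For each x in F_17, count y with y^2 = x^3 + 4 x + 3 mod 17:
  x = 1: RHS = 8, y in [5, 12]  -> 2 point(s)
  x = 2: RHS = 2, y in [6, 11]  -> 2 point(s)
  x = 3: RHS = 8, y in [5, 12]  -> 2 point(s)
  x = 4: RHS = 15, y in [7, 10]  -> 2 point(s)
  x = 7: RHS = 0, y in [0]  -> 1 point(s)
  x = 11: RHS = 1, y in [1, 16]  -> 2 point(s)
  x = 13: RHS = 8, y in [5, 12]  -> 2 point(s)
  x = 14: RHS = 15, y in [7, 10]  -> 2 point(s)
  x = 15: RHS = 4, y in [2, 15]  -> 2 point(s)
  x = 16: RHS = 15, y in [7, 10]  -> 2 point(s)
Affine points: 19. Add the point at infinity: total = 20.

#E(F_17) = 20


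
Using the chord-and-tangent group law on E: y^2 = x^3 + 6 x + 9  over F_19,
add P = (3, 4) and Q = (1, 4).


P != Q, so use the chord formula.
s = (y2 - y1) / (x2 - x1) = (0) / (17) mod 19 = 0
x3 = s^2 - x1 - x2 mod 19 = 0^2 - 3 - 1 = 15
y3 = s (x1 - x3) - y1 mod 19 = 0 * (3 - 15) - 4 = 15

P + Q = (15, 15)


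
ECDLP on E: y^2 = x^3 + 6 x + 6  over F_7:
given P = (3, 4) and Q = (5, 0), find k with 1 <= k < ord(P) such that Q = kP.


Enumerate multiples of P until we hit Q = (5, 0):
  1P = (3, 4)
  2P = (5, 0)
Match found at i = 2.

k = 2


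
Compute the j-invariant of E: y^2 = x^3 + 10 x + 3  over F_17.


Delta = -16(4 a^3 + 27 b^2) mod 17 = 10
-1728 * (4 a)^3 = -1728 * (4*10)^3 mod 17 = 4
j = 4 * 10^(-1) mod 17 = 14

j = 14 (mod 17)


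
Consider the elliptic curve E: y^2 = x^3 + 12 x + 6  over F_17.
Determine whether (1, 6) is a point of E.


Check whether y^2 = x^3 + 12 x + 6 (mod 17) for (x, y) = (1, 6).
LHS: y^2 = 6^2 mod 17 = 2
RHS: x^3 + 12 x + 6 = 1^3 + 12*1 + 6 mod 17 = 2
LHS = RHS

Yes, on the curve


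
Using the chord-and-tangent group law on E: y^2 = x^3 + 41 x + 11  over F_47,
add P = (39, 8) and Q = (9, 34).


P != Q, so use the chord formula.
s = (y2 - y1) / (x2 - x1) = (26) / (17) mod 47 = 43
x3 = s^2 - x1 - x2 mod 47 = 43^2 - 39 - 9 = 15
y3 = s (x1 - x3) - y1 mod 47 = 43 * (39 - 15) - 8 = 37

P + Q = (15, 37)


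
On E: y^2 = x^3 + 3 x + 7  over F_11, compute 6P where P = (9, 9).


k = 6 = 110_2 (binary, LSB first: 011)
Double-and-add from P = (9, 9):
  bit 0 = 0: acc unchanged = O
  bit 1 = 1: acc = O + (5, 9) = (5, 9)
  bit 2 = 1: acc = (5, 9) + (10, 6) = (10, 5)

6P = (10, 5)


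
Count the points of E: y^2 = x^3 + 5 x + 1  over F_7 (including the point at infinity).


For each x in F_7, count y with y^2 = x^3 + 5 x + 1 mod 7:
  x = 0: RHS = 1, y in [1, 6]  -> 2 point(s)
  x = 1: RHS = 0, y in [0]  -> 1 point(s)
  x = 3: RHS = 1, y in [1, 6]  -> 2 point(s)
  x = 4: RHS = 1, y in [1, 6]  -> 2 point(s)
  x = 5: RHS = 4, y in [2, 5]  -> 2 point(s)
  x = 6: RHS = 2, y in [3, 4]  -> 2 point(s)
Affine points: 11. Add the point at infinity: total = 12.

#E(F_7) = 12


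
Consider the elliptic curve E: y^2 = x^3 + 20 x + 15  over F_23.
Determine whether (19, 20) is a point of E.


Check whether y^2 = x^3 + 20 x + 15 (mod 23) for (x, y) = (19, 20).
LHS: y^2 = 20^2 mod 23 = 9
RHS: x^3 + 20 x + 15 = 19^3 + 20*19 + 15 mod 23 = 9
LHS = RHS

Yes, on the curve


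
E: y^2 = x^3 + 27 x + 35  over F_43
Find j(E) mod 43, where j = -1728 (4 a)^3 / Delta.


Delta = -16(4 a^3 + 27 b^2) mod 43 = 17
-1728 * (4 a)^3 = -1728 * (4*27)^3 mod 43 = 42
j = 42 * 17^(-1) mod 43 = 5

j = 5 (mod 43)


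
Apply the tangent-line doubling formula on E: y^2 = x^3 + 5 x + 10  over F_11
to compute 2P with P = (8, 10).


Doubling: s = (3 x1^2 + a) / (2 y1)
s = (3*8^2 + 5) / (2*10) mod 11 = 6
x3 = s^2 - 2 x1 mod 11 = 6^2 - 2*8 = 9
y3 = s (x1 - x3) - y1 mod 11 = 6 * (8 - 9) - 10 = 6

2P = (9, 6)


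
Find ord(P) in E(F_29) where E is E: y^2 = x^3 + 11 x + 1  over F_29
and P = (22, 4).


Compute successive multiples of P until we hit O:
  1P = (22, 4)
  2P = (18, 17)
  3P = (5, 6)
  4P = (27, 0)
  5P = (5, 23)
  6P = (18, 12)
  7P = (22, 25)
  8P = O

ord(P) = 8


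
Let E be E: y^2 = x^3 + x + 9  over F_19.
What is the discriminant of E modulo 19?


4 a^3 + 27 b^2 = 4*1^3 + 27*9^2 = 4 + 2187 = 2191
Delta = -16 * (2191) = -35056
Delta mod 19 = 18

Delta = 18 (mod 19)


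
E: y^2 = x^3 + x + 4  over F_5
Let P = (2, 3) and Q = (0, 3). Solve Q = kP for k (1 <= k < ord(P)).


Enumerate multiples of P until we hit Q = (0, 3):
  1P = (2, 3)
  2P = (0, 3)
Match found at i = 2.

k = 2


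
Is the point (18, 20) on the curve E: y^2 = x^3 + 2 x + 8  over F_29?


Check whether y^2 = x^3 + 2 x + 8 (mod 29) for (x, y) = (18, 20).
LHS: y^2 = 20^2 mod 29 = 23
RHS: x^3 + 2 x + 8 = 18^3 + 2*18 + 8 mod 29 = 18
LHS != RHS

No, not on the curve


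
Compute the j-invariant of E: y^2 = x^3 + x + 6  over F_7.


Delta = -16(4 a^3 + 27 b^2) mod 7 = 1
-1728 * (4 a)^3 = -1728 * (4*1)^3 mod 7 = 1
j = 1 * 1^(-1) mod 7 = 1

j = 1 (mod 7)


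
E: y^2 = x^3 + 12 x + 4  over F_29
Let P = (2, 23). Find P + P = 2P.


Doubling: s = (3 x1^2 + a) / (2 y1)
s = (3*2^2 + 12) / (2*23) mod 29 = 27
x3 = s^2 - 2 x1 mod 29 = 27^2 - 2*2 = 0
y3 = s (x1 - x3) - y1 mod 29 = 27 * (2 - 0) - 23 = 2

2P = (0, 2)


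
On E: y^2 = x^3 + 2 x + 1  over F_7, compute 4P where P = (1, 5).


k = 4 = 100_2 (binary, LSB first: 001)
Double-and-add from P = (1, 5):
  bit 0 = 0: acc unchanged = O
  bit 1 = 0: acc unchanged = O
  bit 2 = 1: acc = O + (1, 2) = (1, 2)

4P = (1, 2)


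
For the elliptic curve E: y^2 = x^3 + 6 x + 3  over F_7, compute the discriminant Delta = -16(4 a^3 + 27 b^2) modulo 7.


4 a^3 + 27 b^2 = 4*6^3 + 27*3^2 = 864 + 243 = 1107
Delta = -16 * (1107) = -17712
Delta mod 7 = 5

Delta = 5 (mod 7)


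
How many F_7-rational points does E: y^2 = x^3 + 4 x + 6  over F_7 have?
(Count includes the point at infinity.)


For each x in F_7, count y with y^2 = x^3 + 4 x + 6 mod 7:
  x = 1: RHS = 4, y in [2, 5]  -> 2 point(s)
  x = 2: RHS = 1, y in [1, 6]  -> 2 point(s)
  x = 4: RHS = 2, y in [3, 4]  -> 2 point(s)
  x = 5: RHS = 4, y in [2, 5]  -> 2 point(s)
  x = 6: RHS = 1, y in [1, 6]  -> 2 point(s)
Affine points: 10. Add the point at infinity: total = 11.

#E(F_7) = 11


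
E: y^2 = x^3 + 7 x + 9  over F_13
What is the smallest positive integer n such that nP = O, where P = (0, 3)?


Compute successive multiples of P until we hit O:
  1P = (0, 3)
  2P = (1, 11)
  3P = (11, 0)
  4P = (1, 2)
  5P = (0, 10)
  6P = O

ord(P) = 6


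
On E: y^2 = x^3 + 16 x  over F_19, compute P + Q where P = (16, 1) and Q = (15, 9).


P != Q, so use the chord formula.
s = (y2 - y1) / (x2 - x1) = (8) / (18) mod 19 = 11
x3 = s^2 - x1 - x2 mod 19 = 11^2 - 16 - 15 = 14
y3 = s (x1 - x3) - y1 mod 19 = 11 * (16 - 14) - 1 = 2

P + Q = (14, 2)


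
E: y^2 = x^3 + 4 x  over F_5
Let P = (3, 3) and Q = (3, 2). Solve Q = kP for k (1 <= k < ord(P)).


Enumerate multiples of P until we hit Q = (3, 2):
  1P = (3, 3)
  2P = (0, 0)
  3P = (3, 2)
Match found at i = 3.

k = 3


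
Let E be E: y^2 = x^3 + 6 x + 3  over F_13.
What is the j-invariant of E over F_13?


Delta = -16(4 a^3 + 27 b^2) mod 13 = 7
-1728 * (4 a)^3 = -1728 * (4*6)^3 mod 13 = 5
j = 5 * 7^(-1) mod 13 = 10

j = 10 (mod 13)


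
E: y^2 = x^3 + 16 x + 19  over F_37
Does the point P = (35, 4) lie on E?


Check whether y^2 = x^3 + 16 x + 19 (mod 37) for (x, y) = (35, 4).
LHS: y^2 = 4^2 mod 37 = 16
RHS: x^3 + 16 x + 19 = 35^3 + 16*35 + 19 mod 37 = 16
LHS = RHS

Yes, on the curve


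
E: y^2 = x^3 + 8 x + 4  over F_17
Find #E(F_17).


For each x in F_17, count y with y^2 = x^3 + 8 x + 4 mod 17:
  x = 0: RHS = 4, y in [2, 15]  -> 2 point(s)
  x = 1: RHS = 13, y in [8, 9]  -> 2 point(s)
  x = 3: RHS = 4, y in [2, 15]  -> 2 point(s)
  x = 4: RHS = 15, y in [7, 10]  -> 2 point(s)
  x = 5: RHS = 16, y in [4, 13]  -> 2 point(s)
  x = 6: RHS = 13, y in [8, 9]  -> 2 point(s)
  x = 8: RHS = 2, y in [6, 11]  -> 2 point(s)
  x = 10: RHS = 13, y in [8, 9]  -> 2 point(s)
  x = 12: RHS = 9, y in [3, 14]  -> 2 point(s)
  x = 14: RHS = 4, y in [2, 15]  -> 2 point(s)
Affine points: 20. Add the point at infinity: total = 21.

#E(F_17) = 21


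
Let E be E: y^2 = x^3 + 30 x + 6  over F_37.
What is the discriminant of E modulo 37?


4 a^3 + 27 b^2 = 4*30^3 + 27*6^2 = 108000 + 972 = 108972
Delta = -16 * (108972) = -1743552
Delta mod 37 = 36

Delta = 36 (mod 37)


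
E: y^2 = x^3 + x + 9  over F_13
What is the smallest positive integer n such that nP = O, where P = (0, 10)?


Compute successive multiples of P until we hit O:
  1P = (0, 10)
  2P = (4, 8)
  3P = (6, 6)
  4P = (6, 7)
  5P = (4, 5)
  6P = (0, 3)
  7P = O

ord(P) = 7


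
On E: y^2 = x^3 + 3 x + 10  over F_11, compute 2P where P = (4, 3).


Doubling: s = (3 x1^2 + a) / (2 y1)
s = (3*4^2 + 3) / (2*3) mod 11 = 3
x3 = s^2 - 2 x1 mod 11 = 3^2 - 2*4 = 1
y3 = s (x1 - x3) - y1 mod 11 = 3 * (4 - 1) - 3 = 6

2P = (1, 6)


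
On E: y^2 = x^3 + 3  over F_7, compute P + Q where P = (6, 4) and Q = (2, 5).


P != Q, so use the chord formula.
s = (y2 - y1) / (x2 - x1) = (1) / (3) mod 7 = 5
x3 = s^2 - x1 - x2 mod 7 = 5^2 - 6 - 2 = 3
y3 = s (x1 - x3) - y1 mod 7 = 5 * (6 - 3) - 4 = 4

P + Q = (3, 4)


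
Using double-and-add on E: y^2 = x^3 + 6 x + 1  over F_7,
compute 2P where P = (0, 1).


k = 2 = 10_2 (binary, LSB first: 01)
Double-and-add from P = (0, 1):
  bit 0 = 0: acc unchanged = O
  bit 1 = 1: acc = O + (2, 0) = (2, 0)

2P = (2, 0)


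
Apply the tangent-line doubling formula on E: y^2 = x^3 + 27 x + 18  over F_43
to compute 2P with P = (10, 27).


Doubling: s = (3 x1^2 + a) / (2 y1)
s = (3*10^2 + 27) / (2*27) mod 43 = 18
x3 = s^2 - 2 x1 mod 43 = 18^2 - 2*10 = 3
y3 = s (x1 - x3) - y1 mod 43 = 18 * (10 - 3) - 27 = 13

2P = (3, 13)


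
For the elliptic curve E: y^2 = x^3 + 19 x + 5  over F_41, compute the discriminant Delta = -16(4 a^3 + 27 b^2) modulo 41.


4 a^3 + 27 b^2 = 4*19^3 + 27*5^2 = 27436 + 675 = 28111
Delta = -16 * (28111) = -449776
Delta mod 41 = 35

Delta = 35 (mod 41)


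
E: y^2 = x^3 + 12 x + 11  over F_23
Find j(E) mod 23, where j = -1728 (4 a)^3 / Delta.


Delta = -16(4 a^3 + 27 b^2) mod 23 = 22
-1728 * (4 a)^3 = -1728 * (4*12)^3 mod 23 = 22
j = 22 * 22^(-1) mod 23 = 1

j = 1 (mod 23)


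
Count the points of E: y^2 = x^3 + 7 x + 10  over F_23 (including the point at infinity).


For each x in F_23, count y with y^2 = x^3 + 7 x + 10 mod 23:
  x = 1: RHS = 18, y in [8, 15]  -> 2 point(s)
  x = 2: RHS = 9, y in [3, 20]  -> 2 point(s)
  x = 3: RHS = 12, y in [9, 14]  -> 2 point(s)
  x = 5: RHS = 9, y in [3, 20]  -> 2 point(s)
  x = 8: RHS = 3, y in [7, 16]  -> 2 point(s)
  x = 14: RHS = 0, y in [0]  -> 1 point(s)
  x = 16: RHS = 9, y in [3, 20]  -> 2 point(s)
  x = 20: RHS = 8, y in [10, 13]  -> 2 point(s)
  x = 22: RHS = 2, y in [5, 18]  -> 2 point(s)
Affine points: 17. Add the point at infinity: total = 18.

#E(F_23) = 18


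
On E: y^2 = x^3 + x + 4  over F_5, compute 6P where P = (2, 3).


k = 6 = 110_2 (binary, LSB first: 011)
Double-and-add from P = (2, 3):
  bit 0 = 0: acc unchanged = O
  bit 1 = 1: acc = O + (0, 3) = (0, 3)
  bit 2 = 1: acc = (0, 3) + (1, 1) = (3, 3)

6P = (3, 3)


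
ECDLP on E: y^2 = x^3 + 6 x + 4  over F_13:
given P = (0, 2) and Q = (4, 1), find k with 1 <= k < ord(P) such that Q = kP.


Enumerate multiples of P until we hit Q = (4, 1):
  1P = (0, 2)
  2P = (12, 6)
  3P = (4, 1)
Match found at i = 3.

k = 3


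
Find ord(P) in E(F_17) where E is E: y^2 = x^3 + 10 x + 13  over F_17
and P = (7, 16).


Compute successive multiples of P until we hit O:
  1P = (7, 16)
  2P = (7, 1)
  3P = O

ord(P) = 3


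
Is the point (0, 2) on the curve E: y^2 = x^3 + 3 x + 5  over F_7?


Check whether y^2 = x^3 + 3 x + 5 (mod 7) for (x, y) = (0, 2).
LHS: y^2 = 2^2 mod 7 = 4
RHS: x^3 + 3 x + 5 = 0^3 + 3*0 + 5 mod 7 = 5
LHS != RHS

No, not on the curve


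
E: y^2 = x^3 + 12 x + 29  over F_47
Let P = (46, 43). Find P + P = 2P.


Doubling: s = (3 x1^2 + a) / (2 y1)
s = (3*46^2 + 12) / (2*43) mod 47 = 4
x3 = s^2 - 2 x1 mod 47 = 4^2 - 2*46 = 18
y3 = s (x1 - x3) - y1 mod 47 = 4 * (46 - 18) - 43 = 22

2P = (18, 22)


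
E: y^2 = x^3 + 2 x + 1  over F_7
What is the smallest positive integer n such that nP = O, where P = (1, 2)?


Compute successive multiples of P until we hit O:
  1P = (1, 2)
  2P = (0, 1)
  3P = (0, 6)
  4P = (1, 5)
  5P = O

ord(P) = 5


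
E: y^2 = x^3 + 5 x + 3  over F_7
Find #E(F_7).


For each x in F_7, count y with y^2 = x^3 + 5 x + 3 mod 7:
  x = 1: RHS = 2, y in [3, 4]  -> 2 point(s)
  x = 2: RHS = 0, y in [0]  -> 1 point(s)
  x = 6: RHS = 4, y in [2, 5]  -> 2 point(s)
Affine points: 5. Add the point at infinity: total = 6.

#E(F_7) = 6


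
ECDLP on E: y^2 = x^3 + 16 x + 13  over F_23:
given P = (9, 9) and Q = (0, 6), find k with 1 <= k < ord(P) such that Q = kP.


Enumerate multiples of P until we hit Q = (0, 6):
  1P = (9, 9)
  2P = (0, 17)
  3P = (4, 7)
  4P = (12, 22)
  5P = (8, 3)
  6P = (19, 0)
  7P = (8, 20)
  8P = (12, 1)
  9P = (4, 16)
  10P = (0, 6)
Match found at i = 10.

k = 10


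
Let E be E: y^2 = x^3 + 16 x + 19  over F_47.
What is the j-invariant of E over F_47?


Delta = -16(4 a^3 + 27 b^2) mod 47 = 16
-1728 * (4 a)^3 = -1728 * (4*16)^3 mod 47 = 40
j = 40 * 16^(-1) mod 47 = 26

j = 26 (mod 47)


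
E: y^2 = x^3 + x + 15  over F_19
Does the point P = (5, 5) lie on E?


Check whether y^2 = x^3 + 1 x + 15 (mod 19) for (x, y) = (5, 5).
LHS: y^2 = 5^2 mod 19 = 6
RHS: x^3 + 1 x + 15 = 5^3 + 1*5 + 15 mod 19 = 12
LHS != RHS

No, not on the curve


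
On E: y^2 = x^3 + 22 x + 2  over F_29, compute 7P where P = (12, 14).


k = 7 = 111_2 (binary, LSB first: 111)
Double-and-add from P = (12, 14):
  bit 0 = 1: acc = O + (12, 14) = (12, 14)
  bit 1 = 1: acc = (12, 14) + (18, 13) = (24, 17)
  bit 2 = 1: acc = (24, 17) + (13, 22) = (26, 5)

7P = (26, 5)


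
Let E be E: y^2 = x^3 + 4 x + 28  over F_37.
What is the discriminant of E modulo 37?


4 a^3 + 27 b^2 = 4*4^3 + 27*28^2 = 256 + 21168 = 21424
Delta = -16 * (21424) = -342784
Delta mod 37 = 21

Delta = 21 (mod 37)


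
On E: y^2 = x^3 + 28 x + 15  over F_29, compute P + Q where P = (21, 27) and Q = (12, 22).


P != Q, so use the chord formula.
s = (y2 - y1) / (x2 - x1) = (24) / (20) mod 29 = 7
x3 = s^2 - x1 - x2 mod 29 = 7^2 - 21 - 12 = 16
y3 = s (x1 - x3) - y1 mod 29 = 7 * (21 - 16) - 27 = 8

P + Q = (16, 8)


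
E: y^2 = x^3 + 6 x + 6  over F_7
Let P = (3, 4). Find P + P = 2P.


Doubling: s = (3 x1^2 + a) / (2 y1)
s = (3*3^2 + 6) / (2*4) mod 7 = 5
x3 = s^2 - 2 x1 mod 7 = 5^2 - 2*3 = 5
y3 = s (x1 - x3) - y1 mod 7 = 5 * (3 - 5) - 4 = 0

2P = (5, 0)


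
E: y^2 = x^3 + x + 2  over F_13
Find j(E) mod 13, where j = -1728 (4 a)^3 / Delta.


Delta = -16(4 a^3 + 27 b^2) mod 13 = 2
-1728 * (4 a)^3 = -1728 * (4*1)^3 mod 13 = 12
j = 12 * 2^(-1) mod 13 = 6

j = 6 (mod 13)


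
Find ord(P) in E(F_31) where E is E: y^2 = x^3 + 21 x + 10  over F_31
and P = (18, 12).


Compute successive multiples of P until we hit O:
  1P = (18, 12)
  2P = (14, 14)
  3P = (7, 29)
  4P = (13, 0)
  5P = (7, 2)
  6P = (14, 17)
  7P = (18, 19)
  8P = O

ord(P) = 8


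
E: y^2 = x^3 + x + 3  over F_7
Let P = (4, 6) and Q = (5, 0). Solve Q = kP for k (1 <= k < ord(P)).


Enumerate multiples of P until we hit Q = (5, 0):
  1P = (4, 6)
  2P = (6, 1)
  3P = (5, 0)
Match found at i = 3.

k = 3


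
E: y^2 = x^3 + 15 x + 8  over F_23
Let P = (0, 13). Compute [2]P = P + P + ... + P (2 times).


k = 2 = 10_2 (binary, LSB first: 01)
Double-and-add from P = (0, 13):
  bit 0 = 0: acc unchanged = O
  bit 1 = 1: acc = O + (2, 0) = (2, 0)

2P = (2, 0)


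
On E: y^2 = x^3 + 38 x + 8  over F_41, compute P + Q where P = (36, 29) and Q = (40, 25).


P != Q, so use the chord formula.
s = (y2 - y1) / (x2 - x1) = (37) / (4) mod 41 = 40
x3 = s^2 - x1 - x2 mod 41 = 40^2 - 36 - 40 = 7
y3 = s (x1 - x3) - y1 mod 41 = 40 * (36 - 7) - 29 = 24

P + Q = (7, 24)


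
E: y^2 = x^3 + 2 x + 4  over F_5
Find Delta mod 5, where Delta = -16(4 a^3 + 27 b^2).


4 a^3 + 27 b^2 = 4*2^3 + 27*4^2 = 32 + 432 = 464
Delta = -16 * (464) = -7424
Delta mod 5 = 1

Delta = 1 (mod 5)


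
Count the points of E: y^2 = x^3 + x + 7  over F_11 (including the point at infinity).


For each x in F_11, count y with y^2 = x^3 + 1 x + 7 mod 11:
  x = 1: RHS = 9, y in [3, 8]  -> 2 point(s)
  x = 3: RHS = 4, y in [2, 9]  -> 2 point(s)
  x = 4: RHS = 9, y in [3, 8]  -> 2 point(s)
  x = 5: RHS = 5, y in [4, 7]  -> 2 point(s)
  x = 6: RHS = 9, y in [3, 8]  -> 2 point(s)
  x = 7: RHS = 5, y in [4, 7]  -> 2 point(s)
  x = 10: RHS = 5, y in [4, 7]  -> 2 point(s)
Affine points: 14. Add the point at infinity: total = 15.

#E(F_11) = 15


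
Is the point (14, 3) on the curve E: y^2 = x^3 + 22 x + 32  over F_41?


Check whether y^2 = x^3 + 22 x + 32 (mod 41) for (x, y) = (14, 3).
LHS: y^2 = 3^2 mod 41 = 9
RHS: x^3 + 22 x + 32 = 14^3 + 22*14 + 32 mod 41 = 9
LHS = RHS

Yes, on the curve


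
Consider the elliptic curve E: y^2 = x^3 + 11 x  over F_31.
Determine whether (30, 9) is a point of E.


Check whether y^2 = x^3 + 11 x + 0 (mod 31) for (x, y) = (30, 9).
LHS: y^2 = 9^2 mod 31 = 19
RHS: x^3 + 11 x + 0 = 30^3 + 11*30 + 0 mod 31 = 19
LHS = RHS

Yes, on the curve


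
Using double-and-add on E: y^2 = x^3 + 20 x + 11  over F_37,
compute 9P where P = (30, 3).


k = 9 = 1001_2 (binary, LSB first: 1001)
Double-and-add from P = (30, 3):
  bit 0 = 1: acc = O + (30, 3) = (30, 3)
  bit 1 = 0: acc unchanged = (30, 3)
  bit 2 = 0: acc unchanged = (30, 3)
  bit 3 = 1: acc = (30, 3) + (14, 1) = (4, 28)

9P = (4, 28)


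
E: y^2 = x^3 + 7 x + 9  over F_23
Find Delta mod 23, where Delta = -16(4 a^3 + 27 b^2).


4 a^3 + 27 b^2 = 4*7^3 + 27*9^2 = 1372 + 2187 = 3559
Delta = -16 * (3559) = -56944
Delta mod 23 = 4

Delta = 4 (mod 23)


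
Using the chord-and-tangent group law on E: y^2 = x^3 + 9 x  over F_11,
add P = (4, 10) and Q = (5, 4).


P != Q, so use the chord formula.
s = (y2 - y1) / (x2 - x1) = (5) / (1) mod 11 = 5
x3 = s^2 - x1 - x2 mod 11 = 5^2 - 4 - 5 = 5
y3 = s (x1 - x3) - y1 mod 11 = 5 * (4 - 5) - 10 = 7

P + Q = (5, 7)


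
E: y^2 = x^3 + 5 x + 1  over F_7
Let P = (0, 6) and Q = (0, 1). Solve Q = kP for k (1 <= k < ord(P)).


Enumerate multiples of P until we hit Q = (0, 1):
  1P = (0, 6)
  2P = (1, 0)
  3P = (0, 1)
Match found at i = 3.

k = 3


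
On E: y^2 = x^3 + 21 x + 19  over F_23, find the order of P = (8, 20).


Compute successive multiples of P until we hit O:
  1P = (8, 20)
  2P = (8, 3)
  3P = O

ord(P) = 3


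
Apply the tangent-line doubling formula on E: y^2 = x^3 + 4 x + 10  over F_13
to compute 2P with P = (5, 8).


Doubling: s = (3 x1^2 + a) / (2 y1)
s = (3*5^2 + 4) / (2*8) mod 13 = 9
x3 = s^2 - 2 x1 mod 13 = 9^2 - 2*5 = 6
y3 = s (x1 - x3) - y1 mod 13 = 9 * (5 - 6) - 8 = 9

2P = (6, 9)


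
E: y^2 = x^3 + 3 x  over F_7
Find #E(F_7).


For each x in F_7, count y with y^2 = x^3 + 3 x + 0 mod 7:
  x = 0: RHS = 0, y in [0]  -> 1 point(s)
  x = 1: RHS = 4, y in [2, 5]  -> 2 point(s)
  x = 2: RHS = 0, y in [0]  -> 1 point(s)
  x = 3: RHS = 1, y in [1, 6]  -> 2 point(s)
  x = 5: RHS = 0, y in [0]  -> 1 point(s)
Affine points: 7. Add the point at infinity: total = 8.

#E(F_7) = 8


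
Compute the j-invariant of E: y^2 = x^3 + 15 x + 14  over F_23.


Delta = -16(4 a^3 + 27 b^2) mod 23 = 7
-1728 * (4 a)^3 = -1728 * (4*15)^3 mod 23 = 2
j = 2 * 7^(-1) mod 23 = 20

j = 20 (mod 23)


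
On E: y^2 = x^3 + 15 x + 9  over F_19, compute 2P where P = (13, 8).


Doubling: s = (3 x1^2 + a) / (2 y1)
s = (3*13^2 + 15) / (2*8) mod 19 = 16
x3 = s^2 - 2 x1 mod 19 = 16^2 - 2*13 = 2
y3 = s (x1 - x3) - y1 mod 19 = 16 * (13 - 2) - 8 = 16

2P = (2, 16)


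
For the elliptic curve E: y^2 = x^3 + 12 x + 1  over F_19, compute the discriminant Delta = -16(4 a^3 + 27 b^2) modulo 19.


4 a^3 + 27 b^2 = 4*12^3 + 27*1^2 = 6912 + 27 = 6939
Delta = -16 * (6939) = -111024
Delta mod 19 = 12

Delta = 12 (mod 19)


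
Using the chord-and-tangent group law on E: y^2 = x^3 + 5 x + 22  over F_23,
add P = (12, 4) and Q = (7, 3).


P != Q, so use the chord formula.
s = (y2 - y1) / (x2 - x1) = (22) / (18) mod 23 = 14
x3 = s^2 - x1 - x2 mod 23 = 14^2 - 12 - 7 = 16
y3 = s (x1 - x3) - y1 mod 23 = 14 * (12 - 16) - 4 = 9

P + Q = (16, 9)


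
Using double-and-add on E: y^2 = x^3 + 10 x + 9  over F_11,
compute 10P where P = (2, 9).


k = 10 = 1010_2 (binary, LSB first: 0101)
Double-and-add from P = (2, 9):
  bit 0 = 0: acc unchanged = O
  bit 1 = 1: acc = O + (7, 2) = (7, 2)
  bit 2 = 0: acc unchanged = (7, 2)
  bit 3 = 1: acc = (7, 2) + (3, 0) = (4, 5)

10P = (4, 5)


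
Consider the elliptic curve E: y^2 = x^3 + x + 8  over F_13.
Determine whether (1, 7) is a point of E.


Check whether y^2 = x^3 + 1 x + 8 (mod 13) for (x, y) = (1, 7).
LHS: y^2 = 7^2 mod 13 = 10
RHS: x^3 + 1 x + 8 = 1^3 + 1*1 + 8 mod 13 = 10
LHS = RHS

Yes, on the curve


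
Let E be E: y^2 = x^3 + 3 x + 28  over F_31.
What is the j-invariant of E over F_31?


Delta = -16(4 a^3 + 27 b^2) mod 31 = 26
-1728 * (4 a)^3 = -1728 * (4*3)^3 mod 31 = 29
j = 29 * 26^(-1) mod 31 = 19

j = 19 (mod 31)


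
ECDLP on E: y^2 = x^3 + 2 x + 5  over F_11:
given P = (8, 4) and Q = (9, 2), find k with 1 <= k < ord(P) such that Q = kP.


Enumerate multiples of P until we hit Q = (9, 2):
  1P = (8, 4)
  2P = (9, 2)
Match found at i = 2.

k = 2


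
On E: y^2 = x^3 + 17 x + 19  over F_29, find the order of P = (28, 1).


Compute successive multiples of P until we hit O:
  1P = (28, 1)
  2P = (15, 13)
  3P = (21, 26)
  4P = (4, 21)
  5P = (13, 1)
  6P = (17, 28)
  7P = (8, 0)
  8P = (17, 1)
  ... (continuing to 14P)
  14P = O

ord(P) = 14


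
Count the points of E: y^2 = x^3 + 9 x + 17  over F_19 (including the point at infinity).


For each x in F_19, count y with y^2 = x^3 + 9 x + 17 mod 19:
  x = 0: RHS = 17, y in [6, 13]  -> 2 point(s)
  x = 2: RHS = 5, y in [9, 10]  -> 2 point(s)
  x = 5: RHS = 16, y in [4, 15]  -> 2 point(s)
  x = 7: RHS = 5, y in [9, 10]  -> 2 point(s)
  x = 10: RHS = 5, y in [9, 10]  -> 2 point(s)
  x = 16: RHS = 1, y in [1, 18]  -> 2 point(s)
  x = 18: RHS = 7, y in [8, 11]  -> 2 point(s)
Affine points: 14. Add the point at infinity: total = 15.

#E(F_19) = 15


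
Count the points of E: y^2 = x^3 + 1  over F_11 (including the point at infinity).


For each x in F_11, count y with y^2 = x^3 + 0 x + 1 mod 11:
  x = 0: RHS = 1, y in [1, 10]  -> 2 point(s)
  x = 2: RHS = 9, y in [3, 8]  -> 2 point(s)
  x = 5: RHS = 5, y in [4, 7]  -> 2 point(s)
  x = 7: RHS = 3, y in [5, 6]  -> 2 point(s)
  x = 9: RHS = 4, y in [2, 9]  -> 2 point(s)
  x = 10: RHS = 0, y in [0]  -> 1 point(s)
Affine points: 11. Add the point at infinity: total = 12.

#E(F_11) = 12


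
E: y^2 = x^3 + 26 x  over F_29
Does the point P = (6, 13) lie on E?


Check whether y^2 = x^3 + 26 x + 0 (mod 29) for (x, y) = (6, 13).
LHS: y^2 = 13^2 mod 29 = 24
RHS: x^3 + 26 x + 0 = 6^3 + 26*6 + 0 mod 29 = 24
LHS = RHS

Yes, on the curve


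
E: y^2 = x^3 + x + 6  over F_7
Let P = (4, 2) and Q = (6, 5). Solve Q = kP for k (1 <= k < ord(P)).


Enumerate multiples of P until we hit Q = (6, 5):
  1P = (4, 2)
  2P = (6, 5)
Match found at i = 2.

k = 2


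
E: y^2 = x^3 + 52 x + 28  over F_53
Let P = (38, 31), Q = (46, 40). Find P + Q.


P != Q, so use the chord formula.
s = (y2 - y1) / (x2 - x1) = (9) / (8) mod 53 = 21
x3 = s^2 - x1 - x2 mod 53 = 21^2 - 38 - 46 = 39
y3 = s (x1 - x3) - y1 mod 53 = 21 * (38 - 39) - 31 = 1

P + Q = (39, 1)
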